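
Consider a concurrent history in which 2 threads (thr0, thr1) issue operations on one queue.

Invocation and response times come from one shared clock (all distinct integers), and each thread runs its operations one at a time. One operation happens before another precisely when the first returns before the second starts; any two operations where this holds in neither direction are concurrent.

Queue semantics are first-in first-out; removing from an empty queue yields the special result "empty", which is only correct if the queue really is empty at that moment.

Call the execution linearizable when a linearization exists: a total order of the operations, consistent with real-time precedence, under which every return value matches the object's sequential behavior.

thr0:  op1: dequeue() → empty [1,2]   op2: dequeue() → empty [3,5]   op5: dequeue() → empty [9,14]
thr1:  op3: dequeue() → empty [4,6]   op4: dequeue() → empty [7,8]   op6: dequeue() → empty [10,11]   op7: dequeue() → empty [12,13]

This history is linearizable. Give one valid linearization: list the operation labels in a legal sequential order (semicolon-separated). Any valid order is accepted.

1. op1 dequeue() → empty, leaving queue <>
2. op2 dequeue() → empty, leaving queue <>
3. op3 dequeue() → empty, leaving queue <>
4. op4 dequeue() → empty, leaving queue <>
5. op5 dequeue() → empty, leaving queue <>
6. op6 dequeue() → empty, leaving queue <>
7. op7 dequeue() → empty, leaving queue <>

op1; op2; op3; op4; op5; op6; op7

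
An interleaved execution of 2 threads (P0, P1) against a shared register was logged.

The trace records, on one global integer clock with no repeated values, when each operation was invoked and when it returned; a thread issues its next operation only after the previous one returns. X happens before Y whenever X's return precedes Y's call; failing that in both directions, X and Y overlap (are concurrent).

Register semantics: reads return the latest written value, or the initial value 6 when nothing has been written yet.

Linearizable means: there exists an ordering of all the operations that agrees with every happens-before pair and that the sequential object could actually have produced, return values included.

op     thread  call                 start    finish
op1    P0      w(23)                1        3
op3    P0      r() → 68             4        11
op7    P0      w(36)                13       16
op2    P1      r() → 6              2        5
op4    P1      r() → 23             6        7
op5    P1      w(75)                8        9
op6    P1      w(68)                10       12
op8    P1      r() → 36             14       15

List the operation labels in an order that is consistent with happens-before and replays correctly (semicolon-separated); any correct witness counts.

step 1: op2 r() → 6 — value 6
step 2: op1 w(23) — value 23
step 3: op4 r() → 23 — value 23
step 4: op5 w(75) — value 75
step 5: op6 w(68) — value 68
step 6: op3 r() → 68 — value 68
step 7: op7 w(36) — value 36
step 8: op8 r() → 36 — value 36

op2; op1; op4; op5; op6; op3; op7; op8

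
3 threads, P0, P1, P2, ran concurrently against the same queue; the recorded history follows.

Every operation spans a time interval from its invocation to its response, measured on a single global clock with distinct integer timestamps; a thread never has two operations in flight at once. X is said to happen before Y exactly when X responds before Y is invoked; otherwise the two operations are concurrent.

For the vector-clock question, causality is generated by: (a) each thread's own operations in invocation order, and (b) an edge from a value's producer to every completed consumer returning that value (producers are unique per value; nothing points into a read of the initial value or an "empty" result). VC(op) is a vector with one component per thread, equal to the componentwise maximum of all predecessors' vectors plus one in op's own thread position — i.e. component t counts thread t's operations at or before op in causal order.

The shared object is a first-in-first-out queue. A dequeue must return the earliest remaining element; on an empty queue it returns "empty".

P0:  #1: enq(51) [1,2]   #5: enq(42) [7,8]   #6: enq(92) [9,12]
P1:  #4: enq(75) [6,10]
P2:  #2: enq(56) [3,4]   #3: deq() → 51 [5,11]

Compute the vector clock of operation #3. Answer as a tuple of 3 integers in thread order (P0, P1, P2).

(1, 0, 2)

root op #2, invoked 3: fresh clock plus P2's own tick → (0, 0, 1)
root op #4, invoked 6: fresh clock plus P1's own tick → (0, 1, 0)
root op #1, invoked 1: fresh clock plus P0's own tick → (1, 0, 0)
#5 (invocation 7): componentwise max over VC(#1)=(1, 0, 0), +1 at P0, giving (2, 0, 0)
#3 (invocation 5): componentwise max over VC(#1)=(1, 0, 0), VC(#2)=(0, 0, 1), +1 at P2, giving (1, 0, 2)
#6 (invocation 9): componentwise max over VC(#5)=(2, 0, 0), +1 at P0, giving (3, 0, 0)
target: VC(#3) = (1, 0, 2)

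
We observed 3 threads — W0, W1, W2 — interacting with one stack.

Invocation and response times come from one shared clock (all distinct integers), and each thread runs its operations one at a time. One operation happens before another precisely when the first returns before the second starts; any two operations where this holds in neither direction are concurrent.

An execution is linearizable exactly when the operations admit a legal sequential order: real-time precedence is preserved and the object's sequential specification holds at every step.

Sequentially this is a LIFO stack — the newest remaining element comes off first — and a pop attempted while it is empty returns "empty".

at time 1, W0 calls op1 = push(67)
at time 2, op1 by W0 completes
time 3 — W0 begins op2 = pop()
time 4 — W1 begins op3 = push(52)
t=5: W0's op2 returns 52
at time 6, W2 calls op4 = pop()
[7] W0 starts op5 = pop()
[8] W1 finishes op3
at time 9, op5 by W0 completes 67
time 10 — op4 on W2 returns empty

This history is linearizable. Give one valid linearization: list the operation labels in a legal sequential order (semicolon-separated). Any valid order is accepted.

after step 1 (op1 push(67)): stack <67>
after step 2 (op3 push(52)): stack <67,52>
after step 3 (op2 pop() → 52): stack <67>
after step 4 (op5 pop() → 67): stack <>
after step 5 (op4 pop() → empty): stack <>

op1; op3; op2; op5; op4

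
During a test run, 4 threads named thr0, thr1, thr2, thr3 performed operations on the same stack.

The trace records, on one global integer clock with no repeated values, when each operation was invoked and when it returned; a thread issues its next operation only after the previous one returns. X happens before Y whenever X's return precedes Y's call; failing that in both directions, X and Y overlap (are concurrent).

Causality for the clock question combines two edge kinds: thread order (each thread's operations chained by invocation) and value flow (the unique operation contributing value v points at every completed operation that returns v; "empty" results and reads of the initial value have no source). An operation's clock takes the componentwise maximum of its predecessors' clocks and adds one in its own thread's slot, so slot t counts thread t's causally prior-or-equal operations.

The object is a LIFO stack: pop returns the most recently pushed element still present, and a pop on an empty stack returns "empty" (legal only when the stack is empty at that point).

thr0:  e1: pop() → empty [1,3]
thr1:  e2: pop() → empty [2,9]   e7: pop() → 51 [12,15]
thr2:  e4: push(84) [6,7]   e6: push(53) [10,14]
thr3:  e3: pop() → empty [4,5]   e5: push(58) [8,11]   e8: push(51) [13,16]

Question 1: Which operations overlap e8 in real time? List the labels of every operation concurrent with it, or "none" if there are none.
Answer: e6, e7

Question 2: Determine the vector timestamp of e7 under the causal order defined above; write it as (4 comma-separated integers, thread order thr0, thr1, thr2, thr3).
Answer: (0, 2, 0, 3)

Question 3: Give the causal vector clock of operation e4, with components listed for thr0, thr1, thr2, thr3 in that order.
Answer: (0, 0, 1, 0)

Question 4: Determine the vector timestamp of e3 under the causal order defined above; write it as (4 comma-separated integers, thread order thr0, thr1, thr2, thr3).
Answer: (0, 0, 0, 1)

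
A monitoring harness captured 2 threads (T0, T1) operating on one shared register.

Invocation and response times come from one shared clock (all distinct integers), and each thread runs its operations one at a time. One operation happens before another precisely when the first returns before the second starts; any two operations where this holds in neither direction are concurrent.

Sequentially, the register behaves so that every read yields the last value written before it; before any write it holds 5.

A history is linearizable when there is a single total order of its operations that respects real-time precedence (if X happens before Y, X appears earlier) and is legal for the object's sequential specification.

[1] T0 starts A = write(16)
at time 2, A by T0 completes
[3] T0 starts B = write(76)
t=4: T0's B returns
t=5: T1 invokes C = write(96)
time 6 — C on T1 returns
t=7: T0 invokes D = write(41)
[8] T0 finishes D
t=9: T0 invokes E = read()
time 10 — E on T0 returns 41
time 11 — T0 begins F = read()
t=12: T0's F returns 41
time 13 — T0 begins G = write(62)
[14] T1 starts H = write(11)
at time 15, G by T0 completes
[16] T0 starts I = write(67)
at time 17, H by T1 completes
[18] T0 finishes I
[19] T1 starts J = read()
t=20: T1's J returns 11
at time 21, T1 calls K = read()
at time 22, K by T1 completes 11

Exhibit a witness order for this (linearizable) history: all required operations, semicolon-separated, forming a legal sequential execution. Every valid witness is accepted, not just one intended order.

after step 1 (A write(16)): value 16
after step 2 (B write(76)): value 76
after step 3 (C write(96)): value 96
after step 4 (D write(41)): value 41
after step 5 (E read() → 41): value 41
after step 6 (F read() → 41): value 41
after step 7 (G write(62)): value 62
after step 8 (I write(67)): value 67
after step 9 (H write(11)): value 11
after step 10 (J read() → 11): value 11
after step 11 (K read() → 11): value 11

A; B; C; D; E; F; G; I; H; J; K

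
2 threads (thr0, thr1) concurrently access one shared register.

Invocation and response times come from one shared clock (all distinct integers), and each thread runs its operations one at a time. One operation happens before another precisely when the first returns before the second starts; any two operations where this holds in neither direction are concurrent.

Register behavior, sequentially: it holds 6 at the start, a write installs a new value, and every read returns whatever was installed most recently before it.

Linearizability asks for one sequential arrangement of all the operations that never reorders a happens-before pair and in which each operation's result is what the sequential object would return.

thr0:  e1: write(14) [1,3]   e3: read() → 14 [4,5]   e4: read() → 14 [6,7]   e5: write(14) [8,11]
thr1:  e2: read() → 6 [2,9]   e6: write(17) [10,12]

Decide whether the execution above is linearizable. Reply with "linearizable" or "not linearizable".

linearizable

a witness: e2, e1, e3, e4, e5, e6
step 1: e2 read() → 6 — value 6
step 2: e1 write(14) — value 14
step 3: e3 read() → 14 — value 14
step 4: e4 read() → 14 — value 14
step 5: e5 write(14) — value 14
step 6: e6 write(17) — value 17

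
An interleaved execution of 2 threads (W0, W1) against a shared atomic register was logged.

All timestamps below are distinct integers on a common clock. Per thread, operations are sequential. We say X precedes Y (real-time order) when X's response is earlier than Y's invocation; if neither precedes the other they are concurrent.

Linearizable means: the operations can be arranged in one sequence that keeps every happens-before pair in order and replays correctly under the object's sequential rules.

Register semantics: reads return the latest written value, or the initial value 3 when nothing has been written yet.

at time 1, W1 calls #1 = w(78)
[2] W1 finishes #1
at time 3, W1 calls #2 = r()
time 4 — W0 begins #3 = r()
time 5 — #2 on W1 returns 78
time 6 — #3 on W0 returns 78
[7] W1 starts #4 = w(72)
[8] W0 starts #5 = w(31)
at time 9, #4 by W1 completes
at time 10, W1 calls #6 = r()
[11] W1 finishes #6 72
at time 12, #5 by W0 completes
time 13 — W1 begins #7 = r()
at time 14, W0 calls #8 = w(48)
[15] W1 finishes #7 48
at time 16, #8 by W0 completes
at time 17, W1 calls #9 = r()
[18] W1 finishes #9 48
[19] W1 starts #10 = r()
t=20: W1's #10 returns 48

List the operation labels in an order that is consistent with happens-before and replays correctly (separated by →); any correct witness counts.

after step 1 (#1 w(78)): value 78
after step 2 (#2 r() → 78): value 78
after step 3 (#3 r() → 78): value 78
after step 4 (#4 w(72)): value 72
after step 5 (#6 r() → 72): value 72
after step 6 (#5 w(31)): value 31
after step 7 (#8 w(48)): value 48
after step 8 (#7 r() → 48): value 48
after step 9 (#9 r() → 48): value 48
after step 10 (#10 r() → 48): value 48

#1 → #2 → #3 → #4 → #6 → #5 → #8 → #7 → #9 → #10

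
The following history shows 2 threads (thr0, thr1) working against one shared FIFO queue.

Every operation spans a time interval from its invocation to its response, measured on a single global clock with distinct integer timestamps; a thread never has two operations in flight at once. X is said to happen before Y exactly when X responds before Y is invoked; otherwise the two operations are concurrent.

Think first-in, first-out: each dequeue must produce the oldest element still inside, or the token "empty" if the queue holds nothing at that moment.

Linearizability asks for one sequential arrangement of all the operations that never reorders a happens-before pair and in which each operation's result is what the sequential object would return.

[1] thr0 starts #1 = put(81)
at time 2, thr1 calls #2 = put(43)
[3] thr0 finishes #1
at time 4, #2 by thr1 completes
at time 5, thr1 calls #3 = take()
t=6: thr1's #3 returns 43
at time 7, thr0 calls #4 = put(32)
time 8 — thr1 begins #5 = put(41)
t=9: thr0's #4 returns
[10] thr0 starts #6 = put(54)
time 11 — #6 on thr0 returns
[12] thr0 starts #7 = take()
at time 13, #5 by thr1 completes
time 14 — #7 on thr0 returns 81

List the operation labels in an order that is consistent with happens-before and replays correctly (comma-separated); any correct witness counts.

after step 1 (#2 put(43)): queue <43>
after step 2 (#1 put(81)): queue <43,81>
after step 3 (#3 take() → 43): queue <81>
after step 4 (#4 put(32)): queue <81,32>
after step 5 (#5 put(41)): queue <81,32,41>
after step 6 (#6 put(54)): queue <81,32,41,54>
after step 7 (#7 take() → 81): queue <32,41,54>

#2, #1, #3, #4, #5, #6, #7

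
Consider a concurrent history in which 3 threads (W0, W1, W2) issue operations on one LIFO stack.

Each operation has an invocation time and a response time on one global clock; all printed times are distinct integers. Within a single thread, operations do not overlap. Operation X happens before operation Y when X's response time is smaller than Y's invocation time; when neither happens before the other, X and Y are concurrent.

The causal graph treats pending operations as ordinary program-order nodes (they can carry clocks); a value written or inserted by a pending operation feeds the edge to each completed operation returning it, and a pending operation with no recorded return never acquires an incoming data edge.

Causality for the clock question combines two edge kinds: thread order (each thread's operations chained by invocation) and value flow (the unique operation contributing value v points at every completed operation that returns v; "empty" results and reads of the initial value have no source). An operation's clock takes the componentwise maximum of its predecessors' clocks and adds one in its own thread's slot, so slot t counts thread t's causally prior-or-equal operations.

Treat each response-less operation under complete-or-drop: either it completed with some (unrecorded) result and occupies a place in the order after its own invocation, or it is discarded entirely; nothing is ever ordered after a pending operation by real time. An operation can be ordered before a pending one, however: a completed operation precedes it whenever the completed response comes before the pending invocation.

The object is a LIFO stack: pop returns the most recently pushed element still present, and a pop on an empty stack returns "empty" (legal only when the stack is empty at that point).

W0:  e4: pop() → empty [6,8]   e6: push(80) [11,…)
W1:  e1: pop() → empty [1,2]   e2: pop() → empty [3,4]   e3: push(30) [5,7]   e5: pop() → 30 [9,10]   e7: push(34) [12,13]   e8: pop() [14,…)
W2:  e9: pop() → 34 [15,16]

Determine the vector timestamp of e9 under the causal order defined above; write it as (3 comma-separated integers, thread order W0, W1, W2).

root op e1, invoked 1: fresh clock plus W1's own tick → (0, 1, 0)
root op e4, invoked 6: fresh clock plus W0's own tick → (1, 0, 0)
e2 (invocation 3): componentwise max over VC(e1)=(0, 1, 0), +1 at W1, giving (0, 2, 0)
e6 (invocation 11): componentwise max over VC(e4)=(1, 0, 0), +1 at W0, giving (2, 0, 0)
e3 (invocation 5): componentwise max over VC(e2)=(0, 2, 0), +1 at W1, giving (0, 3, 0)
e5 (invocation 9): componentwise max over VC(e3)=(0, 3, 0), +1 at W1, giving (0, 4, 0)
e7 (invocation 12): componentwise max over VC(e5)=(0, 4, 0), +1 at W1, giving (0, 5, 0)
e9 (invocation 15): componentwise max over VC(e7)=(0, 5, 0), +1 at W2, giving (0, 5, 1)
e8 (invocation 14): componentwise max over VC(e7)=(0, 5, 0), +1 at W1, giving (0, 6, 0)
target: VC(e9) = (0, 5, 1)

(0, 5, 1)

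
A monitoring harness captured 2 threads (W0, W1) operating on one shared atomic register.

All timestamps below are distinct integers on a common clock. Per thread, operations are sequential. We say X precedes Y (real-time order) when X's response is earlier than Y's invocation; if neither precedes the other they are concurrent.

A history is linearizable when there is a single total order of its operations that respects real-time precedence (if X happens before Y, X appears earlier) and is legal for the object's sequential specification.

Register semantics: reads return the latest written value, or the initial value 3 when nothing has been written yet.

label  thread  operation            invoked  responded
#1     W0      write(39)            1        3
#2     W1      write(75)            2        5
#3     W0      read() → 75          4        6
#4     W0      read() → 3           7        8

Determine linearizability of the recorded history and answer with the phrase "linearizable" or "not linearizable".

not linearizable

already the first 8 events (up to #4's response at time 8) admit no linearization; the first 7 still do
3 orders of the 4 completed atomic register ops respect real time; none is legal
for example #1, #2, #3, #4 fails at step 4: #4 read() → 3 is not legal there
for example #1, #3, #2, #4 fails at step 2: #3 read() → 75 is not legal there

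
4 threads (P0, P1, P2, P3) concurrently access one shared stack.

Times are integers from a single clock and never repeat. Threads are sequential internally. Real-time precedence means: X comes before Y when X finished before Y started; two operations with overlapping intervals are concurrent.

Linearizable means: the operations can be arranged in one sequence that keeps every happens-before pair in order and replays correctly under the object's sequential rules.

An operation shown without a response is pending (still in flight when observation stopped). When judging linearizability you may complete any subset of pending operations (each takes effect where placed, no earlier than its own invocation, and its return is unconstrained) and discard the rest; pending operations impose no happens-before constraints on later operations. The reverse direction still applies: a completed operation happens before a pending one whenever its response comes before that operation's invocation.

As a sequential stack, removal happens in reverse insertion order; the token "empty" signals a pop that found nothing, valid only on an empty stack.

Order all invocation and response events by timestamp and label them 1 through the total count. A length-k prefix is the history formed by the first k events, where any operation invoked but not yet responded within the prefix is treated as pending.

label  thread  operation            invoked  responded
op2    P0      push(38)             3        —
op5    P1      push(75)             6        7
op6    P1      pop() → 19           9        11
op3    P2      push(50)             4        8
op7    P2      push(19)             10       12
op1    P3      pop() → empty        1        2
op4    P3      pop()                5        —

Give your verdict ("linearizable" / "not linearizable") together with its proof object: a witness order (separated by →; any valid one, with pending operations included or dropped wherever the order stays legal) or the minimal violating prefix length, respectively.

linearizable — witness: op1 → op2 → op3 → op4 → op5 → op7 → op6

after step 1 (op1 pop() → empty): stack <>
after step 2 (op2 push(38) (pending, included)): stack <38>
after step 3 (op3 push(50)): stack <38,50>
after step 4 (op4 pop() (pending, included)): stack <38>
after step 5 (op5 push(75)): stack <38,75>
after step 6 (op7 push(19)): stack <38,75,19>
after step 7 (op6 pop() → 19): stack <38,75>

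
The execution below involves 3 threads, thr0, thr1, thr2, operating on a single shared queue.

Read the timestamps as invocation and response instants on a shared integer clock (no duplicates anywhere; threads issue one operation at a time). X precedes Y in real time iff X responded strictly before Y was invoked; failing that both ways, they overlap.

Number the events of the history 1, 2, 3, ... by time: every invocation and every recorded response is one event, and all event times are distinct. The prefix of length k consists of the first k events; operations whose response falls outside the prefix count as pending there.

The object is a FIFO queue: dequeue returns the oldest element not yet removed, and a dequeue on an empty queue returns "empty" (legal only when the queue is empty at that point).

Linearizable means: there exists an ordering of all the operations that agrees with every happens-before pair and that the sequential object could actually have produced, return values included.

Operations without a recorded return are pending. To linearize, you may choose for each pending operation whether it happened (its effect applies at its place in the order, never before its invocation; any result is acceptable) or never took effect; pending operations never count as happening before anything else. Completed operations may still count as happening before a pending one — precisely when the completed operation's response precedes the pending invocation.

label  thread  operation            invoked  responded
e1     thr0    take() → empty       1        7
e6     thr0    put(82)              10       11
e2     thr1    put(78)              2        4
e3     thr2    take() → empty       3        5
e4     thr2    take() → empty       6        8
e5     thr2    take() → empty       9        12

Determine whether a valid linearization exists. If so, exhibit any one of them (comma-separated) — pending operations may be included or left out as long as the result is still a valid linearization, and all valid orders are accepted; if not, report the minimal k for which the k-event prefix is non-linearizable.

not linearizable — minimal violating prefix: 8 events

already the first 8 events (up to e4's response at time 8) admit no linearization; the first 7 still do
8 orders of the 4 completed queue ops respect real time; none is legal
for example e1, e2, e3, e4 fails at step 3: e3 take() → empty is not legal there
for example e1, e3, e2, e4 fails at step 4: e4 take() → empty is not legal there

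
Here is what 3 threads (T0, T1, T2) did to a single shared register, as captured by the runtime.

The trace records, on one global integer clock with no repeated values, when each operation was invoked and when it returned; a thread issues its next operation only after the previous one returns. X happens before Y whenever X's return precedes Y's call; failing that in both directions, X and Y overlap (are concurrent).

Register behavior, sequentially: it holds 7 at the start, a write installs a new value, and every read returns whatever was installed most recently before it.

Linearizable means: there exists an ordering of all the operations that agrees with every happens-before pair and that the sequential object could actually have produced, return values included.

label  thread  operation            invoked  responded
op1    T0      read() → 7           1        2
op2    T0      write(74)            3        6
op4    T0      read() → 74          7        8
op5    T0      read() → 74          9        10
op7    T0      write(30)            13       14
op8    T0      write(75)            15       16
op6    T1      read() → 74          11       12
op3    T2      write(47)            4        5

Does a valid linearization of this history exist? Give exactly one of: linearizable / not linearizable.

one valid linearization: op1, op3, op2, op4, op5, op6, op7, op8
1. op1 read() → 7, leaving value 7
2. op3 write(47), leaving value 47
3. op2 write(74), leaving value 74
4. op4 read() → 74, leaving value 74
5. op5 read() → 74, leaving value 74
6. op6 read() → 74, leaving value 74
7. op7 write(30), leaving value 30
8. op8 write(75), leaving value 75

linearizable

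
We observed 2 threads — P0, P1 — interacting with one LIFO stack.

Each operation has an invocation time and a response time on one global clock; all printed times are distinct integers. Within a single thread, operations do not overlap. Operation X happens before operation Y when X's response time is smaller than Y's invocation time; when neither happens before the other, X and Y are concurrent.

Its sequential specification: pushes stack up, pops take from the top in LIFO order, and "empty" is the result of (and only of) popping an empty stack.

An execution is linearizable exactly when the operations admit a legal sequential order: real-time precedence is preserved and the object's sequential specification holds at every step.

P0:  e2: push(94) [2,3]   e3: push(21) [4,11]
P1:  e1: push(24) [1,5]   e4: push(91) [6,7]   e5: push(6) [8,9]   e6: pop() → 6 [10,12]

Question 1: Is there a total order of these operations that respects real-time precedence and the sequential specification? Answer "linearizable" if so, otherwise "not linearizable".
linearizable

witness order: e1, e2, e3, e4, e5, e6
step 1: e1 push(24) — stack <24>
step 2: e2 push(94) — stack <24,94>
step 3: e3 push(21) — stack <24,94,21>
step 4: e4 push(91) — stack <24,94,21,91>
step 5: e5 push(6) — stack <24,94,21,91,6>
step 6: e6 pop() → 6 — stack <24,94,21,91>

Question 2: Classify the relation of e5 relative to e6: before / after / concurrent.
before

e5 spans [8,9], e6 spans [10,12]
resp(e5)=9 < inv(e6)=10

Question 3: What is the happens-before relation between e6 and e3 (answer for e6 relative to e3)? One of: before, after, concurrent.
concurrent

e6 spans [10,12], e3 spans [4,11]
the intervals overlap in both directions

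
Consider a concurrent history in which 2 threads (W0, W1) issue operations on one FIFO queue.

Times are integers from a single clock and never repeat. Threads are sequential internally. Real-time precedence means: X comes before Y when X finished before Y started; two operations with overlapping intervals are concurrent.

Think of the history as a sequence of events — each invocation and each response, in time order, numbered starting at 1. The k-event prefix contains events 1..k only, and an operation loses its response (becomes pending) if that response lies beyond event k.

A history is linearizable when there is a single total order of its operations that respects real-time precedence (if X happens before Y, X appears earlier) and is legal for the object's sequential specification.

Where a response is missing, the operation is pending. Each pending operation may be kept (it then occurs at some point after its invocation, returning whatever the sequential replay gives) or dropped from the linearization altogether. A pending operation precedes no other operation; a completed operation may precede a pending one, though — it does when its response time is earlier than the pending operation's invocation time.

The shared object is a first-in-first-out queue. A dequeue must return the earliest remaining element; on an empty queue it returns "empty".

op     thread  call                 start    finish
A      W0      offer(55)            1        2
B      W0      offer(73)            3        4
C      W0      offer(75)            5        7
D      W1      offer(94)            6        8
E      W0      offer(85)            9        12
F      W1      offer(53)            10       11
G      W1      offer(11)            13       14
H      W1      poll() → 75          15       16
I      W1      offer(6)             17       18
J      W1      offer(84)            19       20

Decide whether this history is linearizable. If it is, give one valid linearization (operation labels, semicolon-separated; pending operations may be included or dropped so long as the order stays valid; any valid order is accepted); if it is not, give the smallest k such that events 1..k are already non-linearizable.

events 1..15 are fine; event 16 — the response of H at time 16 — makes the prefix non-linearizable
4 orders of the 8 completed FIFO queue ops respect real time; none is legal
one such order, A, B, C, D, E, F, G, H, breaks at step 8 where H poll() → 75 is illegal
one such order, A, B, C, D, F, E, G, H, breaks at step 8 where H poll() → 75 is illegal

not linearizable — minimal violating prefix: 16 events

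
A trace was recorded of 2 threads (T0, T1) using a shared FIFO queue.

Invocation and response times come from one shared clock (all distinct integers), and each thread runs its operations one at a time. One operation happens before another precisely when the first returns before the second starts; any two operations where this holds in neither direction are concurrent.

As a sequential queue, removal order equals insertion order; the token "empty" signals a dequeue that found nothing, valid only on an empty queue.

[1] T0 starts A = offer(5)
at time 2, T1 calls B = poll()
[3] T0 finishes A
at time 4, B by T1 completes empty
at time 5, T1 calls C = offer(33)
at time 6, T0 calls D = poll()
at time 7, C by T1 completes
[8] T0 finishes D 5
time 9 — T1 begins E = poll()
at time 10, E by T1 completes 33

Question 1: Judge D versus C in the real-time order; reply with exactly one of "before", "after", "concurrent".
Answer: concurrent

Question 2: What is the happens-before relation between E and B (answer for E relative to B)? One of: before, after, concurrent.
Answer: after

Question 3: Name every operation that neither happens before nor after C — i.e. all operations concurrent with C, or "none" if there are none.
Answer: D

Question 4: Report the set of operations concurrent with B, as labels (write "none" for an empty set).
Answer: A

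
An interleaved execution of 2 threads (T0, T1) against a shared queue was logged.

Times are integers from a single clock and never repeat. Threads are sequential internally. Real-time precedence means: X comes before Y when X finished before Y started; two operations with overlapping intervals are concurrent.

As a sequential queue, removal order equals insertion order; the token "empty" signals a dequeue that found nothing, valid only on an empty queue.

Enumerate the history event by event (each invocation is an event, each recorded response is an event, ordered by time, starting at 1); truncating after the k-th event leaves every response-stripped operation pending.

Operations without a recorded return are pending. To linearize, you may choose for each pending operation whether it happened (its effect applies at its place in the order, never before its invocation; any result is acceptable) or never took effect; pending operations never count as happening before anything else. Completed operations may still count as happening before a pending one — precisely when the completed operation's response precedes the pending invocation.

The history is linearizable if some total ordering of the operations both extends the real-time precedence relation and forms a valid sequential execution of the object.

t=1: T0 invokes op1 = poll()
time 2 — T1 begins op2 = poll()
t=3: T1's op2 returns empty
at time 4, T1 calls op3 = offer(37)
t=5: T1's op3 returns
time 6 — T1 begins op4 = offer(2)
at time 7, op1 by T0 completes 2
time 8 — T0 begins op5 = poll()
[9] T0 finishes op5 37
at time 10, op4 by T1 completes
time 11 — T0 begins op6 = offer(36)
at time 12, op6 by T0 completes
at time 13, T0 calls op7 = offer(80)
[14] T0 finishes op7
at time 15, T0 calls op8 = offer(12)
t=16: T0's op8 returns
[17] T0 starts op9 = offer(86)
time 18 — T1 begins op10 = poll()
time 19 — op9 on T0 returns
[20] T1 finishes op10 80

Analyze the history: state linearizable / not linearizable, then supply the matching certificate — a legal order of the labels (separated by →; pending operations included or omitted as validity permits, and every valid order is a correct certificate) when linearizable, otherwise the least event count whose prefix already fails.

already the first 7 events (up to op1's response at time 7) admit no linearization; the first 6 still do
the 3 completed operations admit 3 real-time orders; each fails the queue replay
completion choices over the 1 pending operation (op4) were checked; none helps
e.g. op1, op2, op3 (pending dropped): illegal at step 1, since op1 poll() → 2 cannot apply there
e.g. op2, op1, op3 (pending dropped): illegal at step 2, since op1 poll() → 2 cannot apply there

not linearizable — minimal violating prefix: 7 events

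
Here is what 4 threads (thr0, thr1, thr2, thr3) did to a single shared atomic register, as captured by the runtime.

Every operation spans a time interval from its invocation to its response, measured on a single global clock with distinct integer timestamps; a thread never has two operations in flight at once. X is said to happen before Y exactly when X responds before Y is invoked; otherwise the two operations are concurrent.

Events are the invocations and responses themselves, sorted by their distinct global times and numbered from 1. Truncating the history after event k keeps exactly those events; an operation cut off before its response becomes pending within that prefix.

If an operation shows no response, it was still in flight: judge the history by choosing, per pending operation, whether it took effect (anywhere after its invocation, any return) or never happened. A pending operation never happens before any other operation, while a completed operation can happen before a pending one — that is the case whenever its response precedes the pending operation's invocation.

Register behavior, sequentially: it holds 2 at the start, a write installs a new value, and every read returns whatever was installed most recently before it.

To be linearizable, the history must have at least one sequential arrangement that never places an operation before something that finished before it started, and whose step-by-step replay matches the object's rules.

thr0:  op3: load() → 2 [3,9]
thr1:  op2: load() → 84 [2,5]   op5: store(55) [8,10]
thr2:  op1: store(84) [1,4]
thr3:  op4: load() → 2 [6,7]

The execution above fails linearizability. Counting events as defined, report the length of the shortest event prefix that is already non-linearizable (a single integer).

one valid order for events 1..6 is op1, op2:
1. op1 store(84), leaving value 84
2. op2 load() → 84, leaving value 84
with event 7 included (op4 responding at time 7), all real-time-consistent orders fail
completion choices over the 1 pending operation (op3) were checked; none helps
take op1, op2, op4 (pending dropped): step 3 already fails, because op4 load() → 2 cannot occur there
take op2, op1, op4 (pending dropped): step 1 already fails, because op2 load() → 84 cannot occur there

7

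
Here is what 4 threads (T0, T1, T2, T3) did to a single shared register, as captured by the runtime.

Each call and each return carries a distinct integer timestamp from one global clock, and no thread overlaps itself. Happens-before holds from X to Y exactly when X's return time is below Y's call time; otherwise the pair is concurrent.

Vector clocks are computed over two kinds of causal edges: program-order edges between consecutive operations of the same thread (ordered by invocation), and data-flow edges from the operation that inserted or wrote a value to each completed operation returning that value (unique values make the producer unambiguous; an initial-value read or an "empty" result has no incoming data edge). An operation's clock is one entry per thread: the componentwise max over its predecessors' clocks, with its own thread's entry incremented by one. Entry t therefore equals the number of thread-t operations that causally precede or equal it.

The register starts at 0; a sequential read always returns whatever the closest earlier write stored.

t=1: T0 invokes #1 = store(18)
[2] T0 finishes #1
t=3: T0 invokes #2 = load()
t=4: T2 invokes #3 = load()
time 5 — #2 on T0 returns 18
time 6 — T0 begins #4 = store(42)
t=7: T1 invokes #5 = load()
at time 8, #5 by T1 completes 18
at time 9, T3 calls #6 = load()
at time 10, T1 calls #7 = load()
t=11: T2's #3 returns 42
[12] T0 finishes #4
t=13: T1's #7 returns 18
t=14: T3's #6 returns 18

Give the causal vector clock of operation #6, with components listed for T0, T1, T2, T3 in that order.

no predecessors for #1 (invoked 1): T0 increments from zero → (1, 0, 0, 0)
#6 (invocation 9): componentwise max over VC(#1)=(1, 0, 0, 0), +1 at T3, giving (1, 0, 0, 1)
#5 (invocation 7): componentwise max over VC(#1)=(1, 0, 0, 0), +1 at T1, giving (1, 1, 0, 0)
#2 (invocation 3): componentwise max over VC(#1)=(1, 0, 0, 0), +1 at T0, giving (2, 0, 0, 0)
#7 (invocation 10): componentwise max over VC(#1)=(1, 0, 0, 0), VC(#5)=(1, 1, 0, 0), +1 at T1, giving (1, 2, 0, 0)
#4 (invocation 6): componentwise max over VC(#2)=(2, 0, 0, 0), +1 at T0, giving (3, 0, 0, 0)
#3 (invocation 4): componentwise max over VC(#4)=(3, 0, 0, 0), +1 at T2, giving (3, 0, 1, 0)
target: VC(#6) = (1, 0, 0, 1)

(1, 0, 0, 1)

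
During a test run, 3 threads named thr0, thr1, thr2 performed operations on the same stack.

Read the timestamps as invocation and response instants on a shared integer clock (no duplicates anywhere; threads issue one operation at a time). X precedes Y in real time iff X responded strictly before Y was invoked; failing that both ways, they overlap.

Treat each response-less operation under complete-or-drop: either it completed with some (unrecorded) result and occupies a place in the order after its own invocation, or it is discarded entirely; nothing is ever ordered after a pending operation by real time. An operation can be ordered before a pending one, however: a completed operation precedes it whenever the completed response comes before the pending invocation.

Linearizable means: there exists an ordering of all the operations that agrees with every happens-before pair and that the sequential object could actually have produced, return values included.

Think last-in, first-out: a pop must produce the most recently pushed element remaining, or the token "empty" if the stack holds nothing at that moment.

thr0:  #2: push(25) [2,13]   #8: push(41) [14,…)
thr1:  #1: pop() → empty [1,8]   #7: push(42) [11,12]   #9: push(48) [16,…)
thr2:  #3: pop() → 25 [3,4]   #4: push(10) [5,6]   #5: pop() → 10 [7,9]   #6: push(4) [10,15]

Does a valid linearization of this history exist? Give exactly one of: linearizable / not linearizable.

linearizable

a witness: #1, #2, #3, #4, #5, #6, #7
1. #1 pop() → empty, leaving stack <>
2. #2 push(25), leaving stack <25>
3. #3 pop() → 25, leaving stack <>
4. #4 push(10), leaving stack <10>
5. #5 pop() → 10, leaving stack <>
6. #6 push(4), leaving stack <4>
7. #7 push(42), leaving stack <4,42>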